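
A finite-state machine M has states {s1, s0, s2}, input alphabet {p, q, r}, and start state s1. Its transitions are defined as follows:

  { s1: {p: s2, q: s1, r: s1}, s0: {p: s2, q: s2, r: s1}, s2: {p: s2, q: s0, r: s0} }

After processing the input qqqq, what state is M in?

s1 → s1 → s1 → s1 → s1

s1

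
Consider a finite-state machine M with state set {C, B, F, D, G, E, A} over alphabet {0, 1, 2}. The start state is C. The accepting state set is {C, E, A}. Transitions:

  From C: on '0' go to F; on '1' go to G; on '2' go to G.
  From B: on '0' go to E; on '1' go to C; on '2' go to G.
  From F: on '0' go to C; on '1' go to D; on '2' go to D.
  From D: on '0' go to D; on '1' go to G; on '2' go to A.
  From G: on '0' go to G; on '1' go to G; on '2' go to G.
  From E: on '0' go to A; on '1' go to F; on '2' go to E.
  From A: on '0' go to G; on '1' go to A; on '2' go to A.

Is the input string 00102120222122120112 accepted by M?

No

Trace: C -0-> F -0-> C -1-> G -0-> G -2-> G -1-> G -2-> G -0-> G -2-> G -2-> G -2-> G -1-> G -2-> G -2-> G -1-> G -2-> G -0-> G -1-> G -1-> G -2-> G
End state G is not accepting.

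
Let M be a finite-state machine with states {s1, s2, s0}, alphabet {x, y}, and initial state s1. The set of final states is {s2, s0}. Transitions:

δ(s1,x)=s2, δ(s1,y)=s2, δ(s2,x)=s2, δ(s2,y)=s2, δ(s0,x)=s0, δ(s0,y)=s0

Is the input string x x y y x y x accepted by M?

s1 → s2 → s2 → s2 → s2 → s2 → s2 → s2
End state s2 is accepting.

Yes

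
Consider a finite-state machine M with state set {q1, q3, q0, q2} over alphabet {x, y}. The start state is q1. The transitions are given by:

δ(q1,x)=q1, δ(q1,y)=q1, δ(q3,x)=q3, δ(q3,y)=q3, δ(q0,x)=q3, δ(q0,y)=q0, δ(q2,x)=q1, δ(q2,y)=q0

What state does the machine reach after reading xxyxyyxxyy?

q1

q1 → q1 → q1 → q1 → q1 → q1 → q1 → q1 → q1 → q1 → q1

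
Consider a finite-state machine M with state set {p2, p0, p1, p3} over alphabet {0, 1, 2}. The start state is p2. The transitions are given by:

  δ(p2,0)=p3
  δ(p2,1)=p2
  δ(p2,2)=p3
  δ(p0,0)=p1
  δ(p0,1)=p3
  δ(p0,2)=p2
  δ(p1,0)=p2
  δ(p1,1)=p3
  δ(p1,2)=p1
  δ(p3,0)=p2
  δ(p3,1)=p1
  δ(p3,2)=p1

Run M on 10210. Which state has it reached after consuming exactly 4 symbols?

Trace: p2 -1-> p2 -0-> p3 -2-> p1 -1-> p3
After 4 symbols: p3.

p3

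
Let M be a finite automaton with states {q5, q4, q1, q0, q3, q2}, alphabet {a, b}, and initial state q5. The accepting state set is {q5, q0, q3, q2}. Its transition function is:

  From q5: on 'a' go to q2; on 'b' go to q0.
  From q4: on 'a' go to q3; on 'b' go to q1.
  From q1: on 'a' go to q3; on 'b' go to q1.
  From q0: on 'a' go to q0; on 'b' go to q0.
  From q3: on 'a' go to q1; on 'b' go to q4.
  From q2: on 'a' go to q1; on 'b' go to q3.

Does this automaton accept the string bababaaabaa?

Yes

start at q5
read 'b': q5 → q0
read 'a': q0 → q0
read 'b': q0 → q0
read 'a': q0 → q0
read 'b': q0 → q0
read 'a': q0 → q0
read 'a': q0 → q0
read 'a': q0 → q0
read 'b': q0 → q0
read 'a': q0 → q0
read 'a': q0 → q0
End state q0 is accepting.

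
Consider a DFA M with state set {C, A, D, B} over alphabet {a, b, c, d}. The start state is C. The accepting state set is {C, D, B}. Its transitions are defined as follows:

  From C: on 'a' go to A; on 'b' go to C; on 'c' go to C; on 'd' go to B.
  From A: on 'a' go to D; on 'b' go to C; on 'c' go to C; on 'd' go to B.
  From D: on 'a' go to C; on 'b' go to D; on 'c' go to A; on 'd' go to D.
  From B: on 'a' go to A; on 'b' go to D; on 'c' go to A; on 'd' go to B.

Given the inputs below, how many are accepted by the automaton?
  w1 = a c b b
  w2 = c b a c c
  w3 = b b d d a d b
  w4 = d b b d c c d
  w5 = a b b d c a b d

w1: Trace: C -a-> A -c-> C -b-> C -b-> C  → end C, accepted
w2: Trace: C -c-> C -b-> C -a-> A -c-> C -c-> C  → end C, accepted
w3: Trace: C -b-> C -b-> C -d-> B -d-> B -a-> A -d-> B -b-> D  → end D, accepted
w4: Trace: C -d-> B -b-> D -b-> D -d-> D -c-> A -c-> C -d-> B  → end B, accepted
w5: Trace: C -a-> A -b-> C -b-> C -d-> B -c-> A -a-> D -b-> D -d-> D  → end D, accepted

5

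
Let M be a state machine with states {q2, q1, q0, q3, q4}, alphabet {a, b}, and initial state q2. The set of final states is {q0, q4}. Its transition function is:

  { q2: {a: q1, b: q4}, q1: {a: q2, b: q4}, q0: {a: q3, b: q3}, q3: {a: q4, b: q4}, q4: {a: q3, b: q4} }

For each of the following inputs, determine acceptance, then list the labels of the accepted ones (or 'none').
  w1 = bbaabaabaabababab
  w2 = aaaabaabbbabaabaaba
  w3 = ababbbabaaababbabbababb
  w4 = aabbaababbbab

w1: Trace: q2 -b-> q4 -b-> q4 -a-> q3 -a-> q4 -b-> q4 -a-> q3 -a-> q4 -b-> q4 -a-> q3 -a-> q4 -b-> q4 -a-> q3 -b-> q4 -a-> q3 -b-> q4 -a-> q3 -b-> q4  → end q4, accepted
w2: Trace: q2 -a-> q1 -a-> q2 -a-> q1 -a-> q2 -b-> q4 -a-> q3 -a-> q4 -b-> q4 -b-> q4 -b-> q4 -a-> q3 -b-> q4 -a-> q3 -a-> q4 -b-> q4 -a-> q3 -a-> q4 -b-> q4 -a-> q3  → end q3, rejected
w3: Trace: q2 -a-> q1 -b-> q4 -a-> q3 -b-> q4 -b-> q4 -b-> q4 -a-> q3 -b-> q4 -a-> q3 -a-> q4 -a-> q3 -b-> q4 -a-> q3 -b-> q4 -b-> q4 -a-> q3 -b-> q4 -b-> q4 -a-> q3 -b-> q4 -a-> q3 -b-> q4 -b-> q4  → end q4, accepted
w4: Trace: q2 -a-> q1 -a-> q2 -b-> q4 -b-> q4 -a-> q3 -a-> q4 -b-> q4 -a-> q3 -b-> q4 -b-> q4 -b-> q4 -a-> q3 -b-> q4  → end q4, accepted

w1, w3, w4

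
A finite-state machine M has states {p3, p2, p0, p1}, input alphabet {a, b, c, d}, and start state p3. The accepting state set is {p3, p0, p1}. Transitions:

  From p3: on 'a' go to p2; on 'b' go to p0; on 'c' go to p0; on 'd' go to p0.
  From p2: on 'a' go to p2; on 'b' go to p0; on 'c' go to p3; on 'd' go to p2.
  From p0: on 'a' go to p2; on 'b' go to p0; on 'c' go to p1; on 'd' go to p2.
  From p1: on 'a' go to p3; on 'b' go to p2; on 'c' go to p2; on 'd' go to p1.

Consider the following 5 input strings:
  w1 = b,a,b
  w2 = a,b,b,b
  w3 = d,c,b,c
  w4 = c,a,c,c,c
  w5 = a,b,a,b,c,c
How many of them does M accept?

4

w1:
  start at p3
  read 'b': p3 → p0
  read 'a': p0 → p2
  read 'b': p2 → p0
  end p0, accepted
w2:
  start at p3
  read 'a': p3 → p2
  read 'b': p2 → p0
  read 'b': p0 → p0
  read 'b': p0 → p0
  end p0, accepted
w3:
  start at p3
  read 'd': p3 → p0
  read 'c': p0 → p1
  read 'b': p1 → p2
  read 'c': p2 → p3
  end p3, accepted
w4:
  start at p3
  read 'c': p3 → p0
  read 'a': p0 → p2
  read 'c': p2 → p3
  read 'c': p3 → p0
  read 'c': p0 → p1
  end p1, accepted
w5:
  start at p3
  read 'a': p3 → p2
  read 'b': p2 → p0
  read 'a': p0 → p2
  read 'b': p2 → p0
  read 'c': p0 → p1
  read 'c': p1 → p2
  end p2, rejected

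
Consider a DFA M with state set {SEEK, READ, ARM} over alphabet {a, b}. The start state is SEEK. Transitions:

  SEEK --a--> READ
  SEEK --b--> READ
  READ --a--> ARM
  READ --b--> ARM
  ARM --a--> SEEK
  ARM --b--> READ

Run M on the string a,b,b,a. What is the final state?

SEEK → READ → ARM → READ → ARM

ARM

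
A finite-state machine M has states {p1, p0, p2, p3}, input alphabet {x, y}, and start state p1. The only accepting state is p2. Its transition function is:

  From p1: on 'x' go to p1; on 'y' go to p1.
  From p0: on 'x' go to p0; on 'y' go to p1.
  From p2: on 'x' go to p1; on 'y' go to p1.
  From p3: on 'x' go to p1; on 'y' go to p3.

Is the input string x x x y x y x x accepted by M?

No

start at p1
read 'x': p1 → p1
read 'x': p1 → p1
read 'x': p1 → p1
read 'y': p1 → p1
read 'x': p1 → p1
read 'y': p1 → p1
read 'x': p1 → p1
read 'x': p1 → p1
End state p1 is not accepting.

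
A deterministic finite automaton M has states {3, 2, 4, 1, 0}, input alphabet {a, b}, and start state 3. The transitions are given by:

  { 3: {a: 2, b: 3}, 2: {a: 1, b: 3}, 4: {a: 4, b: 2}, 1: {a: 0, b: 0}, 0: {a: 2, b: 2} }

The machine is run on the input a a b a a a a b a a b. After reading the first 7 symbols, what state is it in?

3 → 2 → 1 → 0 → 2 → 1 → 0 → 2
After 7 symbols: 2.

2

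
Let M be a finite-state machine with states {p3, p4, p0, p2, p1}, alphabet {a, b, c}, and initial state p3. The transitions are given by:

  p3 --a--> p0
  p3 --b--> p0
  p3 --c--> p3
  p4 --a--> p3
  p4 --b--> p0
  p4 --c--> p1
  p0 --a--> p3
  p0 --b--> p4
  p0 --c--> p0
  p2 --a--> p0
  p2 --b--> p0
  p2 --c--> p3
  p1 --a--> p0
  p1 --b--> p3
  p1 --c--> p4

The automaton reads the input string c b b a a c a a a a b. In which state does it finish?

Trace: p3 -c-> p3 -b-> p0 -b-> p4 -a-> p3 -a-> p0 -c-> p0 -a-> p3 -a-> p0 -a-> p3 -a-> p0 -b-> p4

p4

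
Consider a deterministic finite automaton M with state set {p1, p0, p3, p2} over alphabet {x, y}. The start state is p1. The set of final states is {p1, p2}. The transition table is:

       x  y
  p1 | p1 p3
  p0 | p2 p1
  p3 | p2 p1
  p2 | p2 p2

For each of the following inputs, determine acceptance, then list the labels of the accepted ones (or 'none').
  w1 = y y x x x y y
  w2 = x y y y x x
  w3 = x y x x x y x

w1, w2, w3

w1:
  start at p1
  read 'y': p1 → p3
  read 'y': p3 → p1
  read 'x': p1 → p1
  read 'x': p1 → p1
  read 'x': p1 → p1
  read 'y': p1 → p3
  read 'y': p3 → p1
  end p1, accepted
w2:
  start at p1
  read 'x': p1 → p1
  read 'y': p1 → p3
  read 'y': p3 → p1
  read 'y': p1 → p3
  read 'x': p3 → p2
  read 'x': p2 → p2
  end p2, accepted
w3:
  start at p1
  read 'x': p1 → p1
  read 'y': p1 → p3
  read 'x': p3 → p2
  read 'x': p2 → p2
  read 'x': p2 → p2
  read 'y': p2 → p2
  read 'x': p2 → p2
  end p2, accepted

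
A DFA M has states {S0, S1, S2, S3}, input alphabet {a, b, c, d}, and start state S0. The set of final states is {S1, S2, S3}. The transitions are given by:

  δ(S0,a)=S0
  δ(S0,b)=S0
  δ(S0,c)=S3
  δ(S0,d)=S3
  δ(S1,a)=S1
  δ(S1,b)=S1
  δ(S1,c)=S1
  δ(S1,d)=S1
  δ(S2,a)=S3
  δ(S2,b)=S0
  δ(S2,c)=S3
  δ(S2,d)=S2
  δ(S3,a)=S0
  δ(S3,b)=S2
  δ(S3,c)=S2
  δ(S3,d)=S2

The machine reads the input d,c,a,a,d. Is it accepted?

Trace: S0 -d-> S3 -c-> S2 -a-> S3 -a-> S0 -d-> S3
End state S3 is accepting.

Yes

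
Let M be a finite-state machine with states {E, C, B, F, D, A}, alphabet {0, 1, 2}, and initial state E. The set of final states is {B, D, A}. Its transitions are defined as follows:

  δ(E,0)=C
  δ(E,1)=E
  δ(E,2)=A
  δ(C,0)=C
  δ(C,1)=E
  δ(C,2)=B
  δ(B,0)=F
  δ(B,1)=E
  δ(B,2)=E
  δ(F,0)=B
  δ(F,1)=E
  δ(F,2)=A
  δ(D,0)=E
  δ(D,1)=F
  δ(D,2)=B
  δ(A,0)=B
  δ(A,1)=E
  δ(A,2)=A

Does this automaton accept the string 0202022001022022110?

start at E
read '0': E → C
read '2': C → B
read '0': B → F
read '2': F → A
read '0': A → B
read '2': B → E
read '2': E → A
read '0': A → B
read '0': B → F
read '1': F → E
read '0': E → C
read '2': C → B
read '2': B → E
read '0': E → C
read '2': C → B
read '2': B → E
read '1': E → E
read '1': E → E
read '0': E → C
End state C is not accepting.

No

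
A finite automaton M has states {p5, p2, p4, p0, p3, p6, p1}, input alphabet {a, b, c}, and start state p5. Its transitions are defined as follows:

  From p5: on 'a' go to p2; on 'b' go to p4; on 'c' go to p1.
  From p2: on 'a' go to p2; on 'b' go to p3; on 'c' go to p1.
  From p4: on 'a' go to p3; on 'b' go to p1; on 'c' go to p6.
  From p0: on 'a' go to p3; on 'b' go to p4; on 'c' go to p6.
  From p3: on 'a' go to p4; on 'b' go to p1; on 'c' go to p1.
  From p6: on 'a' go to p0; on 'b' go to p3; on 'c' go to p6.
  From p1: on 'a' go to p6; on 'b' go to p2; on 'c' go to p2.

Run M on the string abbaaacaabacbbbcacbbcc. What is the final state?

p5 → p2 → p3 → p1 → p6 → p0 → p3 → p1 → p6 → p0 → p4 → p3 → p1 → p2 → p3 → p1 → p2 → p2 → p1 → p2 → p3 → p1 → p2

p2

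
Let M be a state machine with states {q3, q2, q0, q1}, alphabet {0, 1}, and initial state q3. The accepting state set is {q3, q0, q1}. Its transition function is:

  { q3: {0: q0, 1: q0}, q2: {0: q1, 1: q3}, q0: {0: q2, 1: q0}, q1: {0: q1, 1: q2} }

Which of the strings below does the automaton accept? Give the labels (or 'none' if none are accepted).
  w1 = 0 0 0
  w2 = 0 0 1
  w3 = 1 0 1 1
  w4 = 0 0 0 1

w1: Trace: q3 -0-> q0 -0-> q2 -0-> q1  → end q1, accepted
w2: Trace: q3 -0-> q0 -0-> q2 -1-> q3  → end q3, accepted
w3: Trace: q3 -1-> q0 -0-> q2 -1-> q3 -1-> q0  → end q0, accepted
w4: Trace: q3 -0-> q0 -0-> q2 -0-> q1 -1-> q2  → end q2, rejected

w1, w2, w3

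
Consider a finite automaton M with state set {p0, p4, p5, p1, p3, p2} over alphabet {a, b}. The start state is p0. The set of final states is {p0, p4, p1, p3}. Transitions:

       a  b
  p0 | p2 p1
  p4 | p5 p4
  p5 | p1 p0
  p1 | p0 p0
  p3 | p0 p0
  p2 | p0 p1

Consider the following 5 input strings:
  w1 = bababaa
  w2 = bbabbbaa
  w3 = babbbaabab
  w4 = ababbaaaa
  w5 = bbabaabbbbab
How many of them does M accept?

w1: p0 → p1 → p0 → p1 → p0 → p1 → p0 → p2  → end p2, rejected
w2: p0 → p1 → p0 → p2 → p1 → p0 → p1 → p0 → p2  → end p2, rejected
w3: p0 → p1 → p0 → p1 → p0 → p1 → p0 → p2 → p1 → p0 → p1  → end p1, accepted
w4: p0 → p2 → p1 → p0 → p1 → p0 → p2 → p0 → p2 → p0  → end p0, accepted
w5: p0 → p1 → p0 → p2 → p1 → p0 → p2 → p1 → p0 → p1 → p0 → p2 → p1  → end p1, accepted

3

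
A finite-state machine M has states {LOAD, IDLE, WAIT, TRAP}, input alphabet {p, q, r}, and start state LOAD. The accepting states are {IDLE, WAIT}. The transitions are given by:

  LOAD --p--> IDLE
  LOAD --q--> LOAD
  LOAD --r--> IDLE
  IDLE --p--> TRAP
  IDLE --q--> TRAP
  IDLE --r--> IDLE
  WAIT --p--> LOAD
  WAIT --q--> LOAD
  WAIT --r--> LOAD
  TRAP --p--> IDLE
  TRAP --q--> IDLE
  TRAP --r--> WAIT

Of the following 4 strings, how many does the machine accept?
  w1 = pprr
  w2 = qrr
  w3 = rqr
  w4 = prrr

w1: Trace: LOAD -p-> IDLE -p-> TRAP -r-> WAIT -r-> LOAD  → end LOAD, rejected
w2: Trace: LOAD -q-> LOAD -r-> IDLE -r-> IDLE  → end IDLE, accepted
w3: Trace: LOAD -r-> IDLE -q-> TRAP -r-> WAIT  → end WAIT, accepted
w4: Trace: LOAD -p-> IDLE -r-> IDLE -r-> IDLE -r-> IDLE  → end IDLE, accepted

3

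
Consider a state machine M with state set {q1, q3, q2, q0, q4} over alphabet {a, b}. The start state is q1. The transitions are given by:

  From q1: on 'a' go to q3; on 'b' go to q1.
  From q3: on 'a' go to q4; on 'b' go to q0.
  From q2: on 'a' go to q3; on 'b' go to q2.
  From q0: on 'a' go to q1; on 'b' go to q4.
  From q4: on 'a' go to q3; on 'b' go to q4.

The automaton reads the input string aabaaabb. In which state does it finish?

q4

q1 → q3 → q4 → q4 → q3 → q4 → q3 → q0 → q4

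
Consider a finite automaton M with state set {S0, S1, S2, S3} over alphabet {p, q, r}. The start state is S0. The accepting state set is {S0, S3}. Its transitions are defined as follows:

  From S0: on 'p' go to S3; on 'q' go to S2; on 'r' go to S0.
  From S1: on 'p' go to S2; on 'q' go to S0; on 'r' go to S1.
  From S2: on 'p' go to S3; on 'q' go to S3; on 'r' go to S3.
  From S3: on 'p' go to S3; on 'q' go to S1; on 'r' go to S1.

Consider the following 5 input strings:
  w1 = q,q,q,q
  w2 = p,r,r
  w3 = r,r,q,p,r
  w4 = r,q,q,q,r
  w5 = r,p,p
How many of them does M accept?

2

w1: Trace: S0 -q-> S2 -q-> S3 -q-> S1 -q-> S0  → end S0, accepted
w2: Trace: S0 -p-> S3 -r-> S1 -r-> S1  → end S1, rejected
w3: Trace: S0 -r-> S0 -r-> S0 -q-> S2 -p-> S3 -r-> S1  → end S1, rejected
w4: Trace: S0 -r-> S0 -q-> S2 -q-> S3 -q-> S1 -r-> S1  → end S1, rejected
w5: Trace: S0 -r-> S0 -p-> S3 -p-> S3  → end S3, accepted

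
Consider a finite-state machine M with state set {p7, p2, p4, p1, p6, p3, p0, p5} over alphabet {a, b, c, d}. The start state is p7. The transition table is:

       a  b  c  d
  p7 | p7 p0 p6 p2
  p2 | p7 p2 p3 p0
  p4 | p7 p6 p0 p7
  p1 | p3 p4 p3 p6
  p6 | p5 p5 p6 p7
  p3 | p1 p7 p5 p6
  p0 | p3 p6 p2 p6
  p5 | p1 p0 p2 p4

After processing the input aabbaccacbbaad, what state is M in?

Trace: p7 -a-> p7 -a-> p7 -b-> p0 -b-> p6 -a-> p5 -c-> p2 -c-> p3 -a-> p1 -c-> p3 -b-> p7 -b-> p0 -a-> p3 -a-> p1 -d-> p6

p6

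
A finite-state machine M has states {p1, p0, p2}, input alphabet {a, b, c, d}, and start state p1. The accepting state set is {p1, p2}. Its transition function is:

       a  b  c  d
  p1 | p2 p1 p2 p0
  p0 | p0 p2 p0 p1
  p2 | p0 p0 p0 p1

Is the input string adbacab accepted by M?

Yes

start at p1
read 'a': p1 → p2
read 'd': p2 → p1
read 'b': p1 → p1
read 'a': p1 → p2
read 'c': p2 → p0
read 'a': p0 → p0
read 'b': p0 → p2
End state p2 is accepting.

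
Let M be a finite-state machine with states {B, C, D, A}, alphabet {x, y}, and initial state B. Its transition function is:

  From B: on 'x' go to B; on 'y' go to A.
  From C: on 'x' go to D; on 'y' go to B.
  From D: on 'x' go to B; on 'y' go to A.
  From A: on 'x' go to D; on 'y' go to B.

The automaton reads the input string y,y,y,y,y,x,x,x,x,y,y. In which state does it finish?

B → A → B → A → B → A → D → B → B → B → A → B

B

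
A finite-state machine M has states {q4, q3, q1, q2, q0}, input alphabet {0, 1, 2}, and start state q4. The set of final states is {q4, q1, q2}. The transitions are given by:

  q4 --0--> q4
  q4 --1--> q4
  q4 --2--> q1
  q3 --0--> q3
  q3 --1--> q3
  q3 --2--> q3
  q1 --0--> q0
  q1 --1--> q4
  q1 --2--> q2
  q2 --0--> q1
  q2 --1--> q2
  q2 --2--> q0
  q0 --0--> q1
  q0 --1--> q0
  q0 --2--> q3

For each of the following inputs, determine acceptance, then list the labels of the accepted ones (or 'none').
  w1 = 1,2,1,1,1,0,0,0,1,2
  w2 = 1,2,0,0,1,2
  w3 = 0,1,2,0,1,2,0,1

w1: Trace: q4 -1-> q4 -2-> q1 -1-> q4 -1-> q4 -1-> q4 -0-> q4 -0-> q4 -0-> q4 -1-> q4 -2-> q1  → end q1, accepted
w2: Trace: q4 -1-> q4 -2-> q1 -0-> q0 -0-> q1 -1-> q4 -2-> q1  → end q1, accepted
w3: Trace: q4 -0-> q4 -1-> q4 -2-> q1 -0-> q0 -1-> q0 -2-> q3 -0-> q3 -1-> q3  → end q3, rejected

w1, w2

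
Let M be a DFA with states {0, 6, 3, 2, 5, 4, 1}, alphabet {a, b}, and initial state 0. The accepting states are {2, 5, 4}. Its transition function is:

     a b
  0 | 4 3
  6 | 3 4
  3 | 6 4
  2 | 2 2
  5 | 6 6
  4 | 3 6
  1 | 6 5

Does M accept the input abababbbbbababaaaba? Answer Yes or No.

No

0 → 4 → 6 → 3 → 4 → 3 → 4 → 6 → 4 → 6 → 4 → 3 → 4 → 3 → 4 → 3 → 6 → 3 → 4 → 3
End state 3 is not accepting.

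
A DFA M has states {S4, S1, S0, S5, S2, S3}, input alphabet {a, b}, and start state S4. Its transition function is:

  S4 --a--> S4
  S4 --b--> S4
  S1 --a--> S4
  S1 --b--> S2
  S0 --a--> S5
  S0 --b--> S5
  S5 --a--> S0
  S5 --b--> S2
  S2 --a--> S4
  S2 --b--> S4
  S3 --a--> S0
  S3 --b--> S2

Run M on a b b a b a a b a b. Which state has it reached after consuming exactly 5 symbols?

start at S4
read 'a': S4 → S4
read 'b': S4 → S4
read 'b': S4 → S4
read 'a': S4 → S4
read 'b': S4 → S4
After 5 symbols: S4.

S4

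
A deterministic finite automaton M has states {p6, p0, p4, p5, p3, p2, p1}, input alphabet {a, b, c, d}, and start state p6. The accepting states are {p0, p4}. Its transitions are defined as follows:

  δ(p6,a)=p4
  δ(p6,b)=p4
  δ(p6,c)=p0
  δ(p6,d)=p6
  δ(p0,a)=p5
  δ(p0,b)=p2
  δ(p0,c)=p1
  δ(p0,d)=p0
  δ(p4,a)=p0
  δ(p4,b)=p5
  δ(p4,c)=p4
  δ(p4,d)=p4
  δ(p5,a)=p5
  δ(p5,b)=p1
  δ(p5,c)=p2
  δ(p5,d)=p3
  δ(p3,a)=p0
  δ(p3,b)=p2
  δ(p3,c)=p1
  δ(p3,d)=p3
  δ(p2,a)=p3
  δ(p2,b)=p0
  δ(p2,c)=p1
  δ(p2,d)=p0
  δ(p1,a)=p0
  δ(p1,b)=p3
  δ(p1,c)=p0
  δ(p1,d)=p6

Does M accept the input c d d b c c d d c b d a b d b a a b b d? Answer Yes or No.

Yes

p6 → p0 → p0 → p0 → p2 → p1 → p0 → p0 → p0 → p1 → p3 → p3 → p0 → p2 → p0 → p2 → p3 → p0 → p2 → p0 → p0
End state p0 is accepting.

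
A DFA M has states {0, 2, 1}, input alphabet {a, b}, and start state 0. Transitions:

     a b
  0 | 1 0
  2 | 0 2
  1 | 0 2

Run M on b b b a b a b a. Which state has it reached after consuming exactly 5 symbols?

0 → 0 → 0 → 0 → 1 → 2
After 5 symbols: 2.

2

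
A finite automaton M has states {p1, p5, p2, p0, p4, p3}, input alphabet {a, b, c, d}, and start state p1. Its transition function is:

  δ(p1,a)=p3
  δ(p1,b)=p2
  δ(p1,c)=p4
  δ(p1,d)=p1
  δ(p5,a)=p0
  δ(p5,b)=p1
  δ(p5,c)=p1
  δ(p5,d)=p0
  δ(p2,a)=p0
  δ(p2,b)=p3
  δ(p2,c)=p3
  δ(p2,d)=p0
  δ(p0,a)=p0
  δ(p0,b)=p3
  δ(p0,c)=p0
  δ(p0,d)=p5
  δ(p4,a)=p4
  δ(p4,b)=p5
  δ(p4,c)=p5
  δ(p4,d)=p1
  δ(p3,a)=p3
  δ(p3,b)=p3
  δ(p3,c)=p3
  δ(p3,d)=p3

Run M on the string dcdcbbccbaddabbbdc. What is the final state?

p3

start at p1
read 'd': p1 → p1
read 'c': p1 → p4
read 'd': p4 → p1
read 'c': p1 → p4
read 'b': p4 → p5
read 'b': p5 → p1
read 'c': p1 → p4
read 'c': p4 → p5
read 'b': p5 → p1
read 'a': p1 → p3
read 'd': p3 → p3
read 'd': p3 → p3
read 'a': p3 → p3
read 'b': p3 → p3
read 'b': p3 → p3
read 'b': p3 → p3
read 'd': p3 → p3
read 'c': p3 → p3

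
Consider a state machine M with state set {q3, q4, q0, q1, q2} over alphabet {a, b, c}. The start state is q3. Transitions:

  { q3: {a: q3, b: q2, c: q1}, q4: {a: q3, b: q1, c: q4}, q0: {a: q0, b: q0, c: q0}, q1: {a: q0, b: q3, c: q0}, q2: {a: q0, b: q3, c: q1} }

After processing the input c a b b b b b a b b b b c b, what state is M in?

Trace: q3 -c-> q1 -a-> q0 -b-> q0 -b-> q0 -b-> q0 -b-> q0 -b-> q0 -a-> q0 -b-> q0 -b-> q0 -b-> q0 -b-> q0 -c-> q0 -b-> q0

q0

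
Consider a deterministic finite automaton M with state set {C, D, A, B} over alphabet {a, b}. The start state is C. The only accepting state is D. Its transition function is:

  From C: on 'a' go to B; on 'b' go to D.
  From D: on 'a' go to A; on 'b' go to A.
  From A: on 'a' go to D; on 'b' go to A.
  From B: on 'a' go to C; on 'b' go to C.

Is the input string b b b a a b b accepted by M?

C → D → A → A → D → A → A → A
End state A is not accepting.

No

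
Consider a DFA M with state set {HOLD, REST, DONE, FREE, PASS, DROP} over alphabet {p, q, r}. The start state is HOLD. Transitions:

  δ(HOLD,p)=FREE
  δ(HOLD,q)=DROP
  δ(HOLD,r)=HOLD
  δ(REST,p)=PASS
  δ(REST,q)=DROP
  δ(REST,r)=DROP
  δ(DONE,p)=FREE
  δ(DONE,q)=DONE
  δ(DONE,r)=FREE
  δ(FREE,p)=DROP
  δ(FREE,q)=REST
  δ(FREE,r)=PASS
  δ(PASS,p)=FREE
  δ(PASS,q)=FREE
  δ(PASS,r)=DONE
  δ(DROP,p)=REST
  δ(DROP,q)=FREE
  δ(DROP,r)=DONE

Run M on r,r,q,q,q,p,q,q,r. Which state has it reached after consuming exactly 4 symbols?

Trace: HOLD -r-> HOLD -r-> HOLD -q-> DROP -q-> FREE
After 4 symbols: FREE.

FREE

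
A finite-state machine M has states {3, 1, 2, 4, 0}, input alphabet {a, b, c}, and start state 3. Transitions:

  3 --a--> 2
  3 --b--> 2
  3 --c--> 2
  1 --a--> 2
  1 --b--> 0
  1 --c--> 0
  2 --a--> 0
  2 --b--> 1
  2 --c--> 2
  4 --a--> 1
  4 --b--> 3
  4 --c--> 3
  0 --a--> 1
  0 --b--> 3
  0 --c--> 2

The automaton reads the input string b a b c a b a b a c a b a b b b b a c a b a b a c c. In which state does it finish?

2

3 → 2 → 0 → 3 → 2 → 0 → 3 → 2 → 1 → 2 → 2 → 0 → 3 → 2 → 1 → 0 → 3 → 2 → 0 → 2 → 0 → 3 → 2 → 1 → 2 → 2 → 2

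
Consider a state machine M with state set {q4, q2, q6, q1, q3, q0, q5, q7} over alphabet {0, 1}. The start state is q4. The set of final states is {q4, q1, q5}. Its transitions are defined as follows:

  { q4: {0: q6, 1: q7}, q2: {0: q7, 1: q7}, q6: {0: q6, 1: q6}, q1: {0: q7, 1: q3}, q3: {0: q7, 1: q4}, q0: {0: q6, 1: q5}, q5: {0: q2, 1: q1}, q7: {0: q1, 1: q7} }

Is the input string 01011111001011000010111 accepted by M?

No

q4 → q6 → q6 → q6 → q6 → q6 → q6 → q6 → q6 → q6 → q6 → q6 → q6 → q6 → q6 → q6 → q6 → q6 → q6 → q6 → q6 → q6 → q6 → q6
End state q6 is not accepting.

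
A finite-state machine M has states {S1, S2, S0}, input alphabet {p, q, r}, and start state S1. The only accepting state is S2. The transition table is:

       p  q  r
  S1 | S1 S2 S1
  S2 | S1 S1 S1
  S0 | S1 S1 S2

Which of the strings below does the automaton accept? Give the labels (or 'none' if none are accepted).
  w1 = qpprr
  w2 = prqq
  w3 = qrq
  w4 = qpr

w1:
  start at S1
  read 'q': S1 → S2
  read 'p': S2 → S1
  read 'p': S1 → S1
  read 'r': S1 → S1
  read 'r': S1 → S1
  end S1, rejected
w2:
  start at S1
  read 'p': S1 → S1
  read 'r': S1 → S1
  read 'q': S1 → S2
  read 'q': S2 → S1
  end S1, rejected
w3:
  start at S1
  read 'q': S1 → S2
  read 'r': S2 → S1
  read 'q': S1 → S2
  end S2, accepted
w4:
  start at S1
  read 'q': S1 → S2
  read 'p': S2 → S1
  read 'r': S1 → S1
  end S1, rejected

w3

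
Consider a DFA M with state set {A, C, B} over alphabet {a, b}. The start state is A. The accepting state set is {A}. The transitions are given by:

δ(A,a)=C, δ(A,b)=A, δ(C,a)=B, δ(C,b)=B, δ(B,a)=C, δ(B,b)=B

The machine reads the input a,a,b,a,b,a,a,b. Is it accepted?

A → C → B → B → C → B → C → B → B
End state B is not accepting.

No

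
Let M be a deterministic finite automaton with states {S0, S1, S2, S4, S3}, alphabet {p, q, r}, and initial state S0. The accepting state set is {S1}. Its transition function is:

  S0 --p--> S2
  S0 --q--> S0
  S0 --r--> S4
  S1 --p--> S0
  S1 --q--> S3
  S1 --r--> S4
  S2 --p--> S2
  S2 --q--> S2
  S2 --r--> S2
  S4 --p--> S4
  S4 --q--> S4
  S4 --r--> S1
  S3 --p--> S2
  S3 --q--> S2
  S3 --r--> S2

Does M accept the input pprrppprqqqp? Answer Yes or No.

No

S0 → S2 → S2 → S2 → S2 → S2 → S2 → S2 → S2 → S2 → S2 → S2 → S2
End state S2 is not accepting.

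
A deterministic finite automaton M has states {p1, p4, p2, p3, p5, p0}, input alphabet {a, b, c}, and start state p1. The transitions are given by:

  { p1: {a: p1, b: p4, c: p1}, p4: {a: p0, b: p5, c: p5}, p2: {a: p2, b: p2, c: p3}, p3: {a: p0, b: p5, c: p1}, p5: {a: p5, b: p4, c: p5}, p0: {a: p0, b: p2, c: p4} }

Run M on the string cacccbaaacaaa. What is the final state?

p0

Trace: p1 -c-> p1 -a-> p1 -c-> p1 -c-> p1 -c-> p1 -b-> p4 -a-> p0 -a-> p0 -a-> p0 -c-> p4 -a-> p0 -a-> p0 -a-> p0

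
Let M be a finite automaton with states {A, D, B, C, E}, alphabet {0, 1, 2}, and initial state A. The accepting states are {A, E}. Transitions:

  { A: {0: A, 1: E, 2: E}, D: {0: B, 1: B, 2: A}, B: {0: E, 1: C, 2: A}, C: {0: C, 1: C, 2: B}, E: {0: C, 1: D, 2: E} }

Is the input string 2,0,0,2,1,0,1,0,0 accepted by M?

No

A → E → C → C → B → C → C → C → C → C
End state C is not accepting.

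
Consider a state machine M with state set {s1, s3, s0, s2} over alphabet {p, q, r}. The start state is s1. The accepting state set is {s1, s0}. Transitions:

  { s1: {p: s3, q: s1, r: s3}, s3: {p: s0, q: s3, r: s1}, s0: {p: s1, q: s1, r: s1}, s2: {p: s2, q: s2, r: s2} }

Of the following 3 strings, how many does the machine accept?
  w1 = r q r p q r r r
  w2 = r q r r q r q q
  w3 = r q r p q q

w1:
  start at s1
  read 'r': s1 → s3
  read 'q': s3 → s3
  read 'r': s3 → s1
  read 'p': s1 → s3
  read 'q': s3 → s3
  read 'r': s3 → s1
  read 'r': s1 → s3
  read 'r': s3 → s1
  end s1, accepted
w2:
  start at s1
  read 'r': s1 → s3
  read 'q': s3 → s3
  read 'r': s3 → s1
  read 'r': s1 → s3
  read 'q': s3 → s3
  read 'r': s3 → s1
  read 'q': s1 → s1
  read 'q': s1 → s1
  end s1, accepted
w3:
  start at s1
  read 'r': s1 → s3
  read 'q': s3 → s3
  read 'r': s3 → s1
  read 'p': s1 → s3
  read 'q': s3 → s3
  read 'q': s3 → s3
  end s3, rejected

2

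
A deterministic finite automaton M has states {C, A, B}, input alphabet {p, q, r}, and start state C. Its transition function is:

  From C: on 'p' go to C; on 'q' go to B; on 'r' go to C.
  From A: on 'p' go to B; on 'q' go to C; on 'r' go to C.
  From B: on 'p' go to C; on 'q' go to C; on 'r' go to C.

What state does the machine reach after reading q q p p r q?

C → B → C → C → C → C → B

B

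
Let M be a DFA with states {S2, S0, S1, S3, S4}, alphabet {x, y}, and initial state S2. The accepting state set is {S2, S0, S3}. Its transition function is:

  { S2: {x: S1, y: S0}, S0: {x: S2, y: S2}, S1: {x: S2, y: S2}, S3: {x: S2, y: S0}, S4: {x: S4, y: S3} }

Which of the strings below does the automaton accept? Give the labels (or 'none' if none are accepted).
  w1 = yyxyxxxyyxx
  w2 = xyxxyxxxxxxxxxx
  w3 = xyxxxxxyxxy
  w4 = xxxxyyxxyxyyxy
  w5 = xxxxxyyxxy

w3, w4, w5

w1: S2 → S0 → S2 → S1 → S2 → S1 → S2 → S1 → S2 → S0 → S2 → S1  → end S1, rejected
w2: S2 → S1 → S2 → S1 → S2 → S0 → S2 → S1 → S2 → S1 → S2 → S1 → S2 → S1 → S2 → S1  → end S1, rejected
w3: S2 → S1 → S2 → S1 → S2 → S1 → S2 → S1 → S2 → S1 → S2 → S0  → end S0, accepted
w4: S2 → S1 → S2 → S1 → S2 → S0 → S2 → S1 → S2 → S0 → S2 → S0 → S2 → S1 → S2  → end S2, accepted
w5: S2 → S1 → S2 → S1 → S2 → S1 → S2 → S0 → S2 → S1 → S2  → end S2, accepted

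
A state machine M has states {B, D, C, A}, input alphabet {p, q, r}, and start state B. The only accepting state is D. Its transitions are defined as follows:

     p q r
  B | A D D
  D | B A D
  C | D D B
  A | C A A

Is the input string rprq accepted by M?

No

Trace: B -r-> D -p-> B -r-> D -q-> A
End state A is not accepting.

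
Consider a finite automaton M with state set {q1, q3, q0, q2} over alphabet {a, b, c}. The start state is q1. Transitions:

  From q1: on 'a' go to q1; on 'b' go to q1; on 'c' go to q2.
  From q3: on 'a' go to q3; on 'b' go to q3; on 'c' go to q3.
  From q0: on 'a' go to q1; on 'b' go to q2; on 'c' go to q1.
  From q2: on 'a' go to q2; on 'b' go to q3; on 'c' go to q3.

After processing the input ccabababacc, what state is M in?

start at q1
read 'c': q1 → q2
read 'c': q2 → q3
read 'a': q3 → q3
read 'b': q3 → q3
read 'a': q3 → q3
read 'b': q3 → q3
read 'a': q3 → q3
read 'b': q3 → q3
read 'a': q3 → q3
read 'c': q3 → q3
read 'c': q3 → q3

q3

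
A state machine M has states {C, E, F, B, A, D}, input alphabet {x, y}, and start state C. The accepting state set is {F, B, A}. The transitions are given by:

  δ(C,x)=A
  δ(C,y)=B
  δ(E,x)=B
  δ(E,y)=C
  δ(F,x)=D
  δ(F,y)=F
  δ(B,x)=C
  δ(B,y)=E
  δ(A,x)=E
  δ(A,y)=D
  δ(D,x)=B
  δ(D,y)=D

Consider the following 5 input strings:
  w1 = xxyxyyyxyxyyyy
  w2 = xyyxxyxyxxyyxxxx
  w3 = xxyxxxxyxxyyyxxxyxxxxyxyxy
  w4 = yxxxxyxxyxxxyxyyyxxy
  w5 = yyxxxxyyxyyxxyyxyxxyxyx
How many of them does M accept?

1

w1:
  start at C
  read 'x': C → A
  read 'x': A → E
  read 'y': E → C
  read 'x': C → A
  read 'y': A → D
  read 'y': D → D
  read 'y': D → D
  read 'x': D → B
  read 'y': B → E
  read 'x': E → B
  read 'y': B → E
  read 'y': E → C
  read 'y': C → B
  read 'y': B → E
  end E, rejected
w2:
  start at C
  read 'x': C → A
  read 'y': A → D
  read 'y': D → D
  read 'x': D → B
  read 'x': B → C
  read 'y': C → B
  read 'x': B → C
  read 'y': C → B
  read 'x': B → C
  read 'x': C → A
  read 'y': A → D
  read 'y': D → D
  read 'x': D → B
  read 'x': B → C
  read 'x': C → A
  read 'x': A → E
  end E, rejected
w3:
  start at C
  read 'x': C → A
  read 'x': A → E
  read 'y': E → C
  read 'x': C → A
  read 'x': A → E
  read 'x': E → B
  read 'x': B → C
  read 'y': C → B
  read 'x': B → C
  read 'x': C → A
  read 'y': A → D
  read 'y': D → D
  read 'y': D → D
  read 'x': D → B
  read 'x': B → C
  read 'x': C → A
  read 'y': A → D
  read 'x': D → B
  read 'x': B → C
  read 'x': C → A
  read 'x': A → E
  read 'y': E → C
  read 'x': C → A
  read 'y': A → D
  read 'x': D → B
  read 'y': B → E
  end E, rejected
w4:
  start at C
  read 'y': C → B
  read 'x': B → C
  read 'x': C → A
  read 'x': A → E
  read 'x': E → B
  read 'y': B → E
  read 'x': E → B
  read 'x': B → C
  read 'y': C → B
  read 'x': B → C
  read 'x': C → A
  read 'x': A → E
  read 'y': E → C
  read 'x': C → A
  read 'y': A → D
  read 'y': D → D
  read 'y': D → D
  read 'x': D → B
  read 'x': B → C
  read 'y': C → B
  end B, accepted
w5:
  start at C
  read 'y': C → B
  read 'y': B → E
  read 'x': E → B
  read 'x': B → C
  read 'x': C → A
  read 'x': A → E
  read 'y': E → C
  read 'y': C → B
  read 'x': B → C
  read 'y': C → B
  read 'y': B → E
  read 'x': E → B
  read 'x': B → C
  read 'y': C → B
  read 'y': B → E
  read 'x': E → B
  read 'y': B → E
  read 'x': E → B
  read 'x': B → C
  read 'y': C → B
  read 'x': B → C
  read 'y': C → B
  read 'x': B → C
  end C, rejected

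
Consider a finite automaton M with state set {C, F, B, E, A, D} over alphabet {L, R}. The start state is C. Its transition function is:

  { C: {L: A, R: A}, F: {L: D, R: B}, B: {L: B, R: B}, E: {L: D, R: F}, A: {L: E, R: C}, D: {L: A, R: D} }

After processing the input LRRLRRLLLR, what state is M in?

Trace: C -L-> A -R-> C -R-> A -L-> E -R-> F -R-> B -L-> B -L-> B -L-> B -R-> B

B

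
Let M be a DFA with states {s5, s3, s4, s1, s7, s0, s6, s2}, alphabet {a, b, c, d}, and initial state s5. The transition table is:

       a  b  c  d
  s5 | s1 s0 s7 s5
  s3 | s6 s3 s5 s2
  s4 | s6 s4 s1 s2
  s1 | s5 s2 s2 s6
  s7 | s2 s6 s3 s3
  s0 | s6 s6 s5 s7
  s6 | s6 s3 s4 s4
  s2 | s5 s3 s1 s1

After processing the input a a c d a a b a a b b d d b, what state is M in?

s5 → s1 → s5 → s7 → s3 → s6 → s6 → s3 → s6 → s6 → s3 → s3 → s2 → s1 → s2

s2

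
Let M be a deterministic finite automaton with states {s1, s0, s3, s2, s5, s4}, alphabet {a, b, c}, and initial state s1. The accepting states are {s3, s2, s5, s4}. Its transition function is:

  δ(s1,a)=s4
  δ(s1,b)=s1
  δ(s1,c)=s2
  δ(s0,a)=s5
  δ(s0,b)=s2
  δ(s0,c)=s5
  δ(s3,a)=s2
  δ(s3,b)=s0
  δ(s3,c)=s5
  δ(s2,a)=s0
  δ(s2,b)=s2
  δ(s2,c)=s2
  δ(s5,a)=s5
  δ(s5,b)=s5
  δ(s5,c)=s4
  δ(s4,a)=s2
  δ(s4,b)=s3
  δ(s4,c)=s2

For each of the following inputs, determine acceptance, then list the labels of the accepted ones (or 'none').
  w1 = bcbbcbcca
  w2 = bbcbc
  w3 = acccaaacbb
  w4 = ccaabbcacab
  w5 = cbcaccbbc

w2, w4, w5

w1: s1 → s1 → s2 → s2 → s2 → s2 → s2 → s2 → s2 → s0  → end s0, rejected
w2: s1 → s1 → s1 → s2 → s2 → s2  → end s2, accepted
w3: s1 → s4 → s2 → s2 → s2 → s0 → s5 → s5 → s4 → s3 → s0  → end s0, rejected
w4: s1 → s2 → s2 → s0 → s5 → s5 → s5 → s4 → s2 → s2 → s0 → s2  → end s2, accepted
w5: s1 → s2 → s2 → s2 → s0 → s5 → s4 → s3 → s0 → s5  → end s5, accepted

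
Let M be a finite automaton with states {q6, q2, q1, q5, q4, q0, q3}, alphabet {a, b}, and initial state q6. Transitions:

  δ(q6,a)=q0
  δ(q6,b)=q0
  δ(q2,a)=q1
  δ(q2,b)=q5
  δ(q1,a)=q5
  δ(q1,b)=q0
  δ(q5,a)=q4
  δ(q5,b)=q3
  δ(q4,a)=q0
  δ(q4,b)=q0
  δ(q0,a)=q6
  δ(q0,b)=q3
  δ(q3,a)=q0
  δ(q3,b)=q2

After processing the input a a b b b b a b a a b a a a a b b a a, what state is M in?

q6 → q0 → q6 → q0 → q3 → q2 → q5 → q4 → q0 → q6 → q0 → q3 → q0 → q6 → q0 → q6 → q0 → q3 → q0 → q6

q6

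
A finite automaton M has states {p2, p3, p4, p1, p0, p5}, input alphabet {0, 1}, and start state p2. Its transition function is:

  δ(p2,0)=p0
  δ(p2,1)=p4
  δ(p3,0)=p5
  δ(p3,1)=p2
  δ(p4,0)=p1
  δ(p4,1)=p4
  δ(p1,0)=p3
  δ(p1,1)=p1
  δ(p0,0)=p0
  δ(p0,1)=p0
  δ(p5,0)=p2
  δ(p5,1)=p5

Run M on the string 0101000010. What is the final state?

Trace: p2 -0-> p0 -1-> p0 -0-> p0 -1-> p0 -0-> p0 -0-> p0 -0-> p0 -0-> p0 -1-> p0 -0-> p0

p0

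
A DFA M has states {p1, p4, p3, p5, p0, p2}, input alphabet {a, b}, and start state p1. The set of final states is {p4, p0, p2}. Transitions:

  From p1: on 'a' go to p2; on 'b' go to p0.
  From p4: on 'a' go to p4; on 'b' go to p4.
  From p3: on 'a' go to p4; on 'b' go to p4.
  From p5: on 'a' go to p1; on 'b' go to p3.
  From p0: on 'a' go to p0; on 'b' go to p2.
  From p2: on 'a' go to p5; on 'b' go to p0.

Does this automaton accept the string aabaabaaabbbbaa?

p1 → p2 → p5 → p3 → p4 → p4 → p4 → p4 → p4 → p4 → p4 → p4 → p4 → p4 → p4 → p4
End state p4 is accepting.

Yes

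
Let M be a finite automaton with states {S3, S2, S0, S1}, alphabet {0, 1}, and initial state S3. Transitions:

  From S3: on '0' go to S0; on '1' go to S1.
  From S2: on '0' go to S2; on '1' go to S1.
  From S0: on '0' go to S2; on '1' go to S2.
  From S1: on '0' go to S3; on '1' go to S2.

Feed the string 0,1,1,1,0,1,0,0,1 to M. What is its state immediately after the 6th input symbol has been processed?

S1

Trace: S3 -0-> S0 -1-> S2 -1-> S1 -1-> S2 -0-> S2 -1-> S1
After 6 symbols: S1.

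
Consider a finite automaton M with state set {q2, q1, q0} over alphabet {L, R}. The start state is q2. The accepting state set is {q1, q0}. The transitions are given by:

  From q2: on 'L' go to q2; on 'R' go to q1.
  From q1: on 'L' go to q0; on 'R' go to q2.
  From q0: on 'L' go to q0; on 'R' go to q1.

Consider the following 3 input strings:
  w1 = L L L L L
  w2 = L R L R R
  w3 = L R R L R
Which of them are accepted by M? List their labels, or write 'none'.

w1: q2 → q2 → q2 → q2 → q2 → q2  → end q2, rejected
w2: q2 → q2 → q1 → q0 → q1 → q2  → end q2, rejected
w3: q2 → q2 → q1 → q2 → q2 → q1  → end q1, accepted

w3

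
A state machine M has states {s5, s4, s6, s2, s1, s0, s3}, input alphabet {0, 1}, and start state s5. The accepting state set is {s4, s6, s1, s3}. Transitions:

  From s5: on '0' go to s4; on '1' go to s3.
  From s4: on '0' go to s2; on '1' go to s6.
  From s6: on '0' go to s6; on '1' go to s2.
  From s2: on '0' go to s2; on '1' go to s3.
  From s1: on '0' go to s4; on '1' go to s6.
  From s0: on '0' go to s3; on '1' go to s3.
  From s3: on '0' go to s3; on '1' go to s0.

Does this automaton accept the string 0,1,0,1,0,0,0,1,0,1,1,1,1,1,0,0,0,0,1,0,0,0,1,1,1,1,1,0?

Yes

start at s5
read '0': s5 → s4
read '1': s4 → s6
read '0': s6 → s6
read '1': s6 → s2
read '0': s2 → s2
read '0': s2 → s2
read '0': s2 → s2
read '1': s2 → s3
read '0': s3 → s3
read '1': s3 → s0
read '1': s0 → s3
read '1': s3 → s0
read '1': s0 → s3
read '1': s3 → s0
read '0': s0 → s3
read '0': s3 → s3
read '0': s3 → s3
read '0': s3 → s3
read '1': s3 → s0
read '0': s0 → s3
read '0': s3 → s3
read '0': s3 → s3
read '1': s3 → s0
read '1': s0 → s3
read '1': s3 → s0
read '1': s0 → s3
read '1': s3 → s0
read '0': s0 → s3
End state s3 is accepting.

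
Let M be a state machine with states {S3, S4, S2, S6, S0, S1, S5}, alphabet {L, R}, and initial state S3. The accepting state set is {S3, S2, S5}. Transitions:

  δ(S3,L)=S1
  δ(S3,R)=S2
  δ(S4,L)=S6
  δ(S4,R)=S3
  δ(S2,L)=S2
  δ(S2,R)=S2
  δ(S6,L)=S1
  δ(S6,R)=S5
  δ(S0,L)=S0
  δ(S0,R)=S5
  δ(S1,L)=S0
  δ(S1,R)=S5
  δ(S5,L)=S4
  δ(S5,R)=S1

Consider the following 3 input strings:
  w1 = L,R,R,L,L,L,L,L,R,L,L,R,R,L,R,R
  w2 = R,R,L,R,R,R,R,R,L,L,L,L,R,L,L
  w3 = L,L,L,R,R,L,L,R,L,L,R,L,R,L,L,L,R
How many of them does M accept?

2

w1: Trace: S3 -L-> S1 -R-> S5 -R-> S1 -L-> S0 -L-> S0 -L-> S0 -L-> S0 -L-> S0 -R-> S5 -L-> S4 -L-> S6 -R-> S5 -R-> S1 -L-> S0 -R-> S5 -R-> S1  → end S1, rejected
w2: Trace: S3 -R-> S2 -R-> S2 -L-> S2 -R-> S2 -R-> S2 -R-> S2 -R-> S2 -R-> S2 -L-> S2 -L-> S2 -L-> S2 -L-> S2 -R-> S2 -L-> S2 -L-> S2  → end S2, accepted
w3: Trace: S3 -L-> S1 -L-> S0 -L-> S0 -R-> S5 -R-> S1 -L-> S0 -L-> S0 -R-> S5 -L-> S4 -L-> S6 -R-> S5 -L-> S4 -R-> S3 -L-> S1 -L-> S0 -L-> S0 -R-> S5  → end S5, accepted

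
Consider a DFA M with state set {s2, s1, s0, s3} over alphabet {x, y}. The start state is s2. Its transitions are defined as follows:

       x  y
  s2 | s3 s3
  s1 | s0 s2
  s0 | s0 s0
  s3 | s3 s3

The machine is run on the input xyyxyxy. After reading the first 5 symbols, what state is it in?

s3

s2 → s3 → s3 → s3 → s3 → s3
After 5 symbols: s3.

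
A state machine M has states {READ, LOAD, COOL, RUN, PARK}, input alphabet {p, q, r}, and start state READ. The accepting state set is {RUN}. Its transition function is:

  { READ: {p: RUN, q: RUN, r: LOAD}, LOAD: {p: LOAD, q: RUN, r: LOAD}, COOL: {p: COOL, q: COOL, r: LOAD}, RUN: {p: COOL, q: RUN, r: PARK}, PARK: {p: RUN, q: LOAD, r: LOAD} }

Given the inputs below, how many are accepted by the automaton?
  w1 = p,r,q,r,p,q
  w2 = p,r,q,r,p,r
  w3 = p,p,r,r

1

w1: READ → RUN → PARK → LOAD → LOAD → LOAD → RUN  → end RUN, accepted
w2: READ → RUN → PARK → LOAD → LOAD → LOAD → LOAD  → end LOAD, rejected
w3: READ → RUN → COOL → LOAD → LOAD  → end LOAD, rejected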